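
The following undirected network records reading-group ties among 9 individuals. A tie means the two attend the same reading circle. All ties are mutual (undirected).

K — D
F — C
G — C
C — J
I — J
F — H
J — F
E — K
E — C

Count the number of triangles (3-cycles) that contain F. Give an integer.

1

F's neighbors: C, H, and J.
Neighbor pairs that are themselves tied: F–C–J. Each forms one triangle with F, for 1 in total.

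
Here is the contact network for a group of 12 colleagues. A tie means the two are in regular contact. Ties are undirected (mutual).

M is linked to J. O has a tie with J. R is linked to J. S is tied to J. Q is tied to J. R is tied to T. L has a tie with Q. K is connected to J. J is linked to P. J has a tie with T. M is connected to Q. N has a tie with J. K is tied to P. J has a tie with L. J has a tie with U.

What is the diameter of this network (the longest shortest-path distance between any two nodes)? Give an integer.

Eccentricity of each node (its greatest distance to any other): J:1, K:2, L:2, M:2, N:2, O:2, P:2, Q:2, R:2, S:2, T:2, U:2.
The maximum eccentricity is 2, realized for instance by the pair S–U via S – J – U. So the diameter is 2.

2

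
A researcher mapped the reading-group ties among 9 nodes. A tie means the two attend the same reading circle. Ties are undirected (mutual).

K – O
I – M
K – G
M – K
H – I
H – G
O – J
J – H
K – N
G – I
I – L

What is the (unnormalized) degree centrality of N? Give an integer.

1

N is directly tied to K. That is 1 neighbor, so the degree of N is 1.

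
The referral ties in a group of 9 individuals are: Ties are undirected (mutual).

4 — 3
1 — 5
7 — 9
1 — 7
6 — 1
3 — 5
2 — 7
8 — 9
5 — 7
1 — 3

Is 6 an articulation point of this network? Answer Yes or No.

Even without 6, every remaining node can still reach every other (the residual graph is connected), so 6 is not a cut vertex.

No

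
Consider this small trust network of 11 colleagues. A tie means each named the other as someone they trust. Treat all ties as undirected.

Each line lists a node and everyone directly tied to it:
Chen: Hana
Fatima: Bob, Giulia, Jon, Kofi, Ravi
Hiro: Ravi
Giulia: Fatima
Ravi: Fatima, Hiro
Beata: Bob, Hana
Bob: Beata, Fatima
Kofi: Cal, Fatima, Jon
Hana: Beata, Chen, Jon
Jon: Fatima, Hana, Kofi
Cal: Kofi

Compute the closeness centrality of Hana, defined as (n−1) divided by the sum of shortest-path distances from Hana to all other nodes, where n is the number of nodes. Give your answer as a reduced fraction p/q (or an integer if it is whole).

5/11

Distances from Hana: Beata:1, Bob:2, Cal:3, Chen:1, Fatima:2, Giulia:3, Hiro:4, Jon:1, Kofi:2, Ravi:3. Sum = 22.
n = 11, so closeness = 10/22 = 5/11.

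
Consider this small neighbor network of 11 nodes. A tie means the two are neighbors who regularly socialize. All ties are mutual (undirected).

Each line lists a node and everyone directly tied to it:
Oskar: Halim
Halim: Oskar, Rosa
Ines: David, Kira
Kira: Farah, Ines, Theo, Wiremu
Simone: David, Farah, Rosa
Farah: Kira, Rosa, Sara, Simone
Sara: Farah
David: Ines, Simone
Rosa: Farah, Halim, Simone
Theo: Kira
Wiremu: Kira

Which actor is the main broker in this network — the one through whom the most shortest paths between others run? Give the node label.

Unnormalized betweenness of each node: David:5/2, Farah:45/2, Halim:9, Ines:3, Kira:41/2, Oskar:0, Rosa:16, Sara:0, Simone:13/2, Theo:0, Wiremu:0.
Farah has the largest value, 45/2, making it the main broker — the node through which the most shortest paths run.

Farah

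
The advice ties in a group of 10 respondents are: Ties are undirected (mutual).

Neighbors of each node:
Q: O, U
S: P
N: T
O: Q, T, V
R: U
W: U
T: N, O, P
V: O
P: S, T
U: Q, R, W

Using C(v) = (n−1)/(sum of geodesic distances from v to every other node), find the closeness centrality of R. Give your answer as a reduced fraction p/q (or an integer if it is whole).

Distances from R: N:5, O:3, P:5, Q:2, S:6, T:4, U:1, V:4, W:2. Sum = 32.
n = 10, so closeness = 9/32.

9/32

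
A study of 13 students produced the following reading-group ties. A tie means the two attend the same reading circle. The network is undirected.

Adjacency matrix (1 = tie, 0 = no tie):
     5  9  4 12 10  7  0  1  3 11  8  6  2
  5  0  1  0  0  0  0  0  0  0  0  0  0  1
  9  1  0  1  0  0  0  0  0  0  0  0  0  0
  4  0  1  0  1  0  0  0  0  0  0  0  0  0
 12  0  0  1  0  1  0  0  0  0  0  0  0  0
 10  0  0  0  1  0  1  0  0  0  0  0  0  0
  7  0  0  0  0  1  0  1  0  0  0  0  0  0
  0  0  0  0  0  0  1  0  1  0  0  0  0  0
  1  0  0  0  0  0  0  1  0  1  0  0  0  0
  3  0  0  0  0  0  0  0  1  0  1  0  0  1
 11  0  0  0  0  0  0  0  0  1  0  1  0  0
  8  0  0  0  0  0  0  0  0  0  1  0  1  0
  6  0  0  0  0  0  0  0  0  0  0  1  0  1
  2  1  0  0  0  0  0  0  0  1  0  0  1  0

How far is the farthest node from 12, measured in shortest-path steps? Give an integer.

Distances from 12: 0:3, 1:4, 2:4, 3:5, 4:1, 5:3, 6:5, 7:2, 8:6, 9:2, 10:1, 11:6.
The largest is 6 (to 11 and 8), so the eccentricity of 12 is 6.

6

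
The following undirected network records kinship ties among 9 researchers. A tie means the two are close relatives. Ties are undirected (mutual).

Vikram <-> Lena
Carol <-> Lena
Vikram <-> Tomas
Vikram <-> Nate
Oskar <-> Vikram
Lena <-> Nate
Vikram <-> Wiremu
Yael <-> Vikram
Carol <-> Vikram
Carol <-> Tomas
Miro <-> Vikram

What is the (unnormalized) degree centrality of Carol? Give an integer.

Carol is directly tied to Lena, Tomas, and Vikram. That is 3 neighbors, so the degree of Carol is 3.

3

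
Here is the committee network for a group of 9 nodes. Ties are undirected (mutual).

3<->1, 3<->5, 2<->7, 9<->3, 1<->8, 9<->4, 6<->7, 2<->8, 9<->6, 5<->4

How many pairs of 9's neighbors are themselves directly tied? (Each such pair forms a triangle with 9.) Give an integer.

0

9's neighbors are 3, 4, and 6, but none of them are tied to each other, so no triangle contains 9.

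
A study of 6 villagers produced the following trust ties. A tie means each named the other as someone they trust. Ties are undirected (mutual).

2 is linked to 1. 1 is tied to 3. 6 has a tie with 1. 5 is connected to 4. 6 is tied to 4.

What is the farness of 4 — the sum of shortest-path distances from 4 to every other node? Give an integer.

Distances from 4: 1:2, 2:3, 3:3, 5:1, 6:1.
Sum = 2 + 3 + 3 + 1 + 1 = 10.

10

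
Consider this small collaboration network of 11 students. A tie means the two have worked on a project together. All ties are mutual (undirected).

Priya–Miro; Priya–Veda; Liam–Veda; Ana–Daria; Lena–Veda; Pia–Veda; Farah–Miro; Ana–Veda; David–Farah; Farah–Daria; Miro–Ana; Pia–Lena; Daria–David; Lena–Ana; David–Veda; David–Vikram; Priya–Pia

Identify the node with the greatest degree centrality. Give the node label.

Degrees — Ana:4, Daria:3, David:4, Farah:3, Lena:3, Liam:1, Miro:3, Pia:3, Priya:3, Veda:6, Vikram:1.
The maximum is 6, attained only by Veda.

Veda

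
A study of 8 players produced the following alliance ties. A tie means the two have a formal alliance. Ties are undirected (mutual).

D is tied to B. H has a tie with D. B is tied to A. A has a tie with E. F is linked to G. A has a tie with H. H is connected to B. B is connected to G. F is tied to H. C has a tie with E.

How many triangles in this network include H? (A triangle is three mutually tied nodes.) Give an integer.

2

H's neighbors: A, B, D, and F.
Neighbor pairs that are themselves tied: H–A–B; H–B–D. Each forms one triangle with H, for 2 in total.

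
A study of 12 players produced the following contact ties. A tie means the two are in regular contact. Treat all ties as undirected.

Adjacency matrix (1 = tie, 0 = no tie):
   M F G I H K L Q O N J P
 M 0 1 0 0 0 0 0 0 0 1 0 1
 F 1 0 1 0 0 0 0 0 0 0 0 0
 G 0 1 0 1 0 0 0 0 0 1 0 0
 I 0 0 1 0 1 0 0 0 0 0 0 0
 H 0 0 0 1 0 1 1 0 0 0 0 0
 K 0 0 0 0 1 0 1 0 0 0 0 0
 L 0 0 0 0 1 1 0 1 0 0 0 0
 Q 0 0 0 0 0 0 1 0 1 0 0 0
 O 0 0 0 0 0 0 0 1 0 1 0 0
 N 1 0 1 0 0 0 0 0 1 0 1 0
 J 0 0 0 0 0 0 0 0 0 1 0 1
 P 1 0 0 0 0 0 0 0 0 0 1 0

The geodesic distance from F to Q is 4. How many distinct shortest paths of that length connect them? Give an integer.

2

The shortest distance is 4. The length-4 paths are: F–M–N–O–Q; F–G–N–O–Q.
That gives 2 distinct shortest paths.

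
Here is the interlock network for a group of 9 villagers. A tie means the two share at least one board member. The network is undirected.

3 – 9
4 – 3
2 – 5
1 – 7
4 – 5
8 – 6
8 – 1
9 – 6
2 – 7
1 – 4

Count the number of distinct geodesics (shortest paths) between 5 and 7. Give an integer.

1

The shortest distance is 2, and the only length-2 path is 5–2–7. So there is exactly 1 shortest path.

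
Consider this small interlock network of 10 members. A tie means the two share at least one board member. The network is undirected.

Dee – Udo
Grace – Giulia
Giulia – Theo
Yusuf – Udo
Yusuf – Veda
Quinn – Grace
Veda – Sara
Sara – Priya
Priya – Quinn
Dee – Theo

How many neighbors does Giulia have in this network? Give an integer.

2

Giulia is directly tied to Grace and Theo. That is 2 neighbors, so the degree of Giulia is 2.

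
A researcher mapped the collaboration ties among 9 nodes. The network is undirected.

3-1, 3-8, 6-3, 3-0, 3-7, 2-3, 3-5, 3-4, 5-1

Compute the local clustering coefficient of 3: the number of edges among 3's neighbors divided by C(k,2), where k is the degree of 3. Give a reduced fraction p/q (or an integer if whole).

1/28

3's neighbors: 0, 1, 2, 4, 5, 6, 7, and 8 (k = 8).
Possible neighbor pairs: C(8,2) = 28. Edges among them: 1–5 → e = 1.
Clustering(3) = 1/28.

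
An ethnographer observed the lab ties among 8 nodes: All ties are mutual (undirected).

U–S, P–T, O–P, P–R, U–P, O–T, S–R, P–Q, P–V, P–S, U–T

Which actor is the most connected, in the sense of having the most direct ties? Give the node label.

P

Degrees — O:2, P:7, Q:1, R:2, S:3, T:3, U:3, V:1.
The maximum is 7, attained only by P.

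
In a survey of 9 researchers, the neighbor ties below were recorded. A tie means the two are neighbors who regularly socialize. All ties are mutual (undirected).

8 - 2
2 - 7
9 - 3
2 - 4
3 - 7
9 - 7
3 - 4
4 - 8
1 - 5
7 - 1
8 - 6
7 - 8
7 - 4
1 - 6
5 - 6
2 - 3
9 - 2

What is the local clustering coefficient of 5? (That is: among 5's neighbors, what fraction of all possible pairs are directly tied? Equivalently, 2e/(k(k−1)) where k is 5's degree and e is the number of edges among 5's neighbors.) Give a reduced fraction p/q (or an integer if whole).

5's neighbors: 1 and 6 (k = 2).
Possible neighbor pairs: C(2,2) = 1. Edges among them: 1–6 → e = 1.
Clustering(5) = 1/1.

1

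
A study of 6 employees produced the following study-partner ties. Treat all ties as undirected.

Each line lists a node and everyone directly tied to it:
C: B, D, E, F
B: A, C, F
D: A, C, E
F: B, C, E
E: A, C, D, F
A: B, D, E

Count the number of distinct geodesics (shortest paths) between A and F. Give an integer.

2

The shortest distance is 2. The length-2 paths are: A–B–F; A–E–F.
That gives 2 distinct shortest paths.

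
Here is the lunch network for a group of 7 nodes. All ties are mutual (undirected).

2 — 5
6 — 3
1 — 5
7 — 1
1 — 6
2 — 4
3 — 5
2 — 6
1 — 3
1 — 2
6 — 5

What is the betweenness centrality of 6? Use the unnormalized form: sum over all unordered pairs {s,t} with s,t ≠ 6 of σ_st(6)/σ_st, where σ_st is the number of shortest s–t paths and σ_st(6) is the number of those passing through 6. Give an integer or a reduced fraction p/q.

2/3

Pairs whose geodesics pass through 6 — 3–2: 1/3; 3–4: 1/3.
All other pairs contribute 0.
Summing the contributions gives betweenness(6) = 2/3.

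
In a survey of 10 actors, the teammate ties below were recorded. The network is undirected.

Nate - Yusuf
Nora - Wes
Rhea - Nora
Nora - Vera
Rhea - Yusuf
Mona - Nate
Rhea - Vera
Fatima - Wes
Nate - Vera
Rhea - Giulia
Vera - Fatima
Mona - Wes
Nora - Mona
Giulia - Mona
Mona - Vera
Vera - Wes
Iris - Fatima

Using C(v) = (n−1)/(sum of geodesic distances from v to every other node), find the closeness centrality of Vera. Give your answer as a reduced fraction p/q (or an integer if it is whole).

3/4

Distances from Vera: Fatima:1, Giulia:2, Iris:2, Mona:1, Nate:1, Nora:1, Rhea:1, Wes:1, Yusuf:2. Sum = 12.
n = 10, so closeness = 9/12 = 3/4.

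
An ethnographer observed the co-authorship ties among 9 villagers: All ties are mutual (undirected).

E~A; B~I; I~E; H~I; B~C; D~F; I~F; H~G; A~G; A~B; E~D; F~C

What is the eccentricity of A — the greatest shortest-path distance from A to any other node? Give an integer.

3

Distances from A: B:1, C:2, D:2, E:1, F:3, G:1, H:2, I:2.
The largest is 3 (to F), so the eccentricity of A is 3.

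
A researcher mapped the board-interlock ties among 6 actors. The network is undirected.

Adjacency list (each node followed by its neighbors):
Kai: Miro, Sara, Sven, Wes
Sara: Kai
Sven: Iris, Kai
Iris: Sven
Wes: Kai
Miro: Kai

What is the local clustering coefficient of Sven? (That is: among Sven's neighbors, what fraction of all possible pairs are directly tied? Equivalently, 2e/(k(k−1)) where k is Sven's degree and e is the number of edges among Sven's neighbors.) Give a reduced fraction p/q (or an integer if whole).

0

Sven's neighbors: Iris and Kai (k = 2).
Possible neighbor pairs: C(2,2) = 1. Edges among them: none → e = 0.
Clustering(Sven) = 0/1.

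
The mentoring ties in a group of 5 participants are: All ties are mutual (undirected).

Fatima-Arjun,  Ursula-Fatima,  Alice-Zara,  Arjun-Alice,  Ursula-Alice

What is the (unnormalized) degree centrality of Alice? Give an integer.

3

Alice is directly tied to Arjun, Ursula, and Zara. That is 3 neighbors, so the degree of Alice is 3.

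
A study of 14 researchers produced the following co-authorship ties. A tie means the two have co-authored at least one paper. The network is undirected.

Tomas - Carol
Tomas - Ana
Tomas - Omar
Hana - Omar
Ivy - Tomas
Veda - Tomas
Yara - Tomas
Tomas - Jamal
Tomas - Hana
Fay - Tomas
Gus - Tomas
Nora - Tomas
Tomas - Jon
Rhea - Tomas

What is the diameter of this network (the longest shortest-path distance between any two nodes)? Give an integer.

Eccentricity of each node (its greatest distance to any other): Ana:2, Carol:2, Fay:2, Gus:2, Hana:2, Ivy:2, Jamal:2, Jon:2, Nora:2, Omar:2, Rhea:2, Tomas:1, Veda:2, Yara:2.
The maximum eccentricity is 2, realized for instance by the pair Carol–Ana via Carol – Tomas – Ana. So the diameter is 2.

2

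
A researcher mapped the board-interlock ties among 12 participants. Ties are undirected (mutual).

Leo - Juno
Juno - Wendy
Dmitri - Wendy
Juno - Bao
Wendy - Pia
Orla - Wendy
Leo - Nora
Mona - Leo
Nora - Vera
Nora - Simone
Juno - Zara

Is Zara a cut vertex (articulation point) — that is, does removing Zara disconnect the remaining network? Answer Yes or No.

Even without Zara, every remaining node can still reach every other (the residual graph is connected), so Zara is not a cut vertex.

No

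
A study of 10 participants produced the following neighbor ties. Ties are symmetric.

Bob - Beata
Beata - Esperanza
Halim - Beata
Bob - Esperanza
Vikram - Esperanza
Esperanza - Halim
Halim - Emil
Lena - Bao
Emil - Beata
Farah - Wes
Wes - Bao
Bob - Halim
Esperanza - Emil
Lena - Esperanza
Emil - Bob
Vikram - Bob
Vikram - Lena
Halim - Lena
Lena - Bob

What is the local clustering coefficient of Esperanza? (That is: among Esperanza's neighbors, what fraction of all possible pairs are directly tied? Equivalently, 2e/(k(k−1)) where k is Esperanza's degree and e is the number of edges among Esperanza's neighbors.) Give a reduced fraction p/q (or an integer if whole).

Esperanza's neighbors: Beata, Bob, Emil, Halim, Lena, and Vikram (k = 6).
Possible neighbor pairs: C(6,2) = 15. Edges among them: Beata–Bob, Beata–Emil, Beata–Halim, Bob–Emil, Bob–Halim, Bob–Lena, Bob–Vikram, Emil–Halim, Halim–Lena, Lena–Vikram → e = 10.
Clustering(Esperanza) = 10/15 = 2/3.

2/3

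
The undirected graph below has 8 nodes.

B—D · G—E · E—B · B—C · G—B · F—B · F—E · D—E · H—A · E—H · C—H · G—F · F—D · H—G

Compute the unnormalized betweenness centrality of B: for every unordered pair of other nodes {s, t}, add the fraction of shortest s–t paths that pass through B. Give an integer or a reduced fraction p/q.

Pairs whose geodesics pass through B — F–C: 1; D–G: 1/3; D–C: 1; G–C: 1/2; C–E: 1/2.
All other pairs contribute 0.
Summing the contributions gives betweenness(B) = 10/3.

10/3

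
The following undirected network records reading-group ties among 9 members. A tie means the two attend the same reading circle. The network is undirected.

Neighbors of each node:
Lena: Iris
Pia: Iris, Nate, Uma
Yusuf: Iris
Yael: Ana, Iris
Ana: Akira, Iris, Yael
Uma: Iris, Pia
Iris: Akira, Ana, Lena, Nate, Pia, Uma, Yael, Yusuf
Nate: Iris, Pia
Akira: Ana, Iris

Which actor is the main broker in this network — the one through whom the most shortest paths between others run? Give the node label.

Iris

Unnormalized betweenness of each node: Akira:0, Ana:1/2, Iris:23, Lena:0, Nate:0, Pia:1/2, Uma:0, Yael:0, Yusuf:0.
Iris has the largest value, 23, making it the main broker — the node through which the most shortest paths run.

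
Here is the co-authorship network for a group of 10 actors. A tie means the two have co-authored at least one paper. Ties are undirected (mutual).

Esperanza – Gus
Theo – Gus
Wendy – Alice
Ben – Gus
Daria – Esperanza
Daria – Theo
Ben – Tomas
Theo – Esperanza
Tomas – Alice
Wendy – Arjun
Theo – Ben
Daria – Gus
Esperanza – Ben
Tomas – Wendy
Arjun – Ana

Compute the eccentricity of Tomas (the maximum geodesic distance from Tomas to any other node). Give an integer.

3

Distances from Tomas: Alice:1, Ana:3, Arjun:2, Ben:1, Daria:3, Esperanza:2, Gus:2, Theo:2, Wendy:1.
The largest is 3 (to Ana and Daria), so the eccentricity of Tomas is 3.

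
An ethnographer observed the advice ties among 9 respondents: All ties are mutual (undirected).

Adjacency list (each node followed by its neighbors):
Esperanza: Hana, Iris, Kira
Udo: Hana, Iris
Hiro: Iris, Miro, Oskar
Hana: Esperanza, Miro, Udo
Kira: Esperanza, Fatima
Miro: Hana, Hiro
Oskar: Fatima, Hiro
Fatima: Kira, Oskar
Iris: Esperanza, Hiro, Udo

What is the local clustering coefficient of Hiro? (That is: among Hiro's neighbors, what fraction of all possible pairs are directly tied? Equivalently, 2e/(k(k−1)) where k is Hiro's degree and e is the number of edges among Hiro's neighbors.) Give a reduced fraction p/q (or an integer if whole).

0

Hiro's neighbors: Iris, Miro, and Oskar (k = 3).
Possible neighbor pairs: C(3,2) = 3. Edges among them: none → e = 0.
Clustering(Hiro) = 0/3 = 0.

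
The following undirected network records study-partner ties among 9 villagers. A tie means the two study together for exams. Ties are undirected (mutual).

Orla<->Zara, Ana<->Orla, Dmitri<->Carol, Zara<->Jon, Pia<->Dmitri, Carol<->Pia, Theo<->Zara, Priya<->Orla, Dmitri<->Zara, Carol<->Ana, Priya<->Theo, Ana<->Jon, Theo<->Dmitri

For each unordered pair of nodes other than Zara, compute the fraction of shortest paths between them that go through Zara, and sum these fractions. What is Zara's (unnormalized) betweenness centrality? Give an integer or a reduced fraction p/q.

37/6

Pairs whose geodesics pass through Zara — Jon–Pia: 1/2; Jon–Dmitri: 1; Jon–Theo: 1; Jon–Priya: 2/3; Jon–Orla: 1/2; Ana–Theo: 2/4; Pia–Orla: 1/2; Dmitri–Orla: 1; Theo–Orla: 1/2.
All other pairs contribute 0.
Summing the contributions gives betweenness(Zara) = 37/6.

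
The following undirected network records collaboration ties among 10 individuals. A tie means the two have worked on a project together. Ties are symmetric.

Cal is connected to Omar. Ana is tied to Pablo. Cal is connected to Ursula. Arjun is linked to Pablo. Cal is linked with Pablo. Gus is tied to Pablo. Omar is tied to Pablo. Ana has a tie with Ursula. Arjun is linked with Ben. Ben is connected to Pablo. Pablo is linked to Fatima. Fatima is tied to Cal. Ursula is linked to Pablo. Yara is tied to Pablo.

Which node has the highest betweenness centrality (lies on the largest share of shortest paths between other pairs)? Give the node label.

Pablo

Unnormalized betweenness of each node: Ana:0, Arjun:0, Ben:0, Cal:3/2, Fatima:0, Gus:0, Omar:0, Pablo:29, Ursula:1/2, Yara:0.
Pablo has the largest value, 29, making it the main broker — the node through which the most shortest paths run.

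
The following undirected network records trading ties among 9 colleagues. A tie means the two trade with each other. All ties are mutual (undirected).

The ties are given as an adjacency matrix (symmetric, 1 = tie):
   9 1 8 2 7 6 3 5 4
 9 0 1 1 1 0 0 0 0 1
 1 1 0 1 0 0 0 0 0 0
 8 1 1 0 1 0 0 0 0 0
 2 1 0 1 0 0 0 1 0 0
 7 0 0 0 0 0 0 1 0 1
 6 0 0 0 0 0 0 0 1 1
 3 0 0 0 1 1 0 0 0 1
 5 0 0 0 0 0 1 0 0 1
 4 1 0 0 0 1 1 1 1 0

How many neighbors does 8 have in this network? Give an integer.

8 is directly tied to 1, 2, and 9. That is 3 neighbors, so the degree of 8 is 3.

3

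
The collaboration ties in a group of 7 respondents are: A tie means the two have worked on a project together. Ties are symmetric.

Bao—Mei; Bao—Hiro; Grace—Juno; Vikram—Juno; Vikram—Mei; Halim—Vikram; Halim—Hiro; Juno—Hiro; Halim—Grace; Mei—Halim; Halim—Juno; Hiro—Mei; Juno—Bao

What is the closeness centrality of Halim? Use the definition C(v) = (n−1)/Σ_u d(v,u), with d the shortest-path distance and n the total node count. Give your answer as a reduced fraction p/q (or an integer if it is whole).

6/7

Distances from Halim: Bao:2, Grace:1, Hiro:1, Juno:1, Mei:1, Vikram:1. Sum = 7.
n = 7, so closeness = 6/7.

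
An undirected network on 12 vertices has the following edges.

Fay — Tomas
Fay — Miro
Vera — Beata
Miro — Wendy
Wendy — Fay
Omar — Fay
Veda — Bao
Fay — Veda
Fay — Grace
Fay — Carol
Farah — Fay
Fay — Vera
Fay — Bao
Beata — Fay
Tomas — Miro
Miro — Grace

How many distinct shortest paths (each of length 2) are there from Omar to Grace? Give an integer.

The shortest distance is 2, and the only length-2 path is Omar–Fay–Grace. So there is exactly 1 shortest path.

1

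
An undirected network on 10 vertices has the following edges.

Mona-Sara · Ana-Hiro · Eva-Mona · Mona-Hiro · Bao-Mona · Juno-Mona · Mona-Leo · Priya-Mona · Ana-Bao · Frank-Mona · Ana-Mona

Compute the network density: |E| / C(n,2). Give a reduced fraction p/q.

There are 11 edges and 10 nodes, so the maximum possible is C(10,2) = 45.
Density = 11/45.

11/45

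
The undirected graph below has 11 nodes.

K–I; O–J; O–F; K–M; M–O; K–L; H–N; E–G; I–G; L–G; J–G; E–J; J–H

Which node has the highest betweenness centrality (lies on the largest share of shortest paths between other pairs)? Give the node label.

J

Unnormalized betweenness of each node: E:0, F:0, G:27/2, H:9, I:7/3, J:70/3, K:31/6, L:7/3, M:5, N:0, O:43/3.
J has the largest value, 70/3, making it the main broker — the node through which the most shortest paths run.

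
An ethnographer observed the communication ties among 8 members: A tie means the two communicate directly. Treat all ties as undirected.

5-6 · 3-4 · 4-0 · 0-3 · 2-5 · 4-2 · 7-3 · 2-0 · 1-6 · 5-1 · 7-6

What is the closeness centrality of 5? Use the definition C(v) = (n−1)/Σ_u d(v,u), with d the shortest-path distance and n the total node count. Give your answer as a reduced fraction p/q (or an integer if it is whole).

Distances from 5: 0:2, 1:1, 2:1, 3:3, 4:2, 6:1, 7:2. Sum = 12.
n = 8, so closeness = 7/12.

7/12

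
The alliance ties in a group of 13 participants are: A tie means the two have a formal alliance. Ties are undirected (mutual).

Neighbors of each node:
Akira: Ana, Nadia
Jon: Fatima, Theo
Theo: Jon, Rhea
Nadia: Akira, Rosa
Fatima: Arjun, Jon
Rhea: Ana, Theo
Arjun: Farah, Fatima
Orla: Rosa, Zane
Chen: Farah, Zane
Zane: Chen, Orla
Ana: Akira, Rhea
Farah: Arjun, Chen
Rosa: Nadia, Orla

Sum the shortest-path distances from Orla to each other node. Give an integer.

42

Distances from Orla: Akira:3, Ana:4, Arjun:4, Chen:2, Farah:3, Fatima:5, Jon:6, Nadia:2, Rhea:5, Rosa:1, Theo:6, Zane:1.
Sum = 3 + 4 + 4 + 2 + 3 + 5 + 6 + 2 + 5 + 1 + 6 + 1 = 42.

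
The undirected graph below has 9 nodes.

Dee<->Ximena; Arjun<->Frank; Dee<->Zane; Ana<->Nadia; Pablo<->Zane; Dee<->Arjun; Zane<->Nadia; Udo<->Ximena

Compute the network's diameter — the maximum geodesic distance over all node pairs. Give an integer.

5

Eccentricity of each node (its greatest distance to any other): Ana:5, Arjun:4, Dee:3, Frank:5, Nadia:4, Pablo:4, Udo:5, Ximena:4, Zane:3.
The maximum eccentricity is 5, realized for instance by the pair Udo–Ana via Udo – Ximena – Dee – Zane – Nadia – Ana. So the diameter is 5.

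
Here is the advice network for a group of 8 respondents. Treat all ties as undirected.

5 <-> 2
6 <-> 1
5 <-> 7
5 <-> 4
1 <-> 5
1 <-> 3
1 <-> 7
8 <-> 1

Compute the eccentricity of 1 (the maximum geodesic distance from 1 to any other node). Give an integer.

Distances from 1: 2:2, 3:1, 4:2, 5:1, 6:1, 7:1, 8:1.
The largest is 2 (to 4 and 2), so the eccentricity of 1 is 2.

2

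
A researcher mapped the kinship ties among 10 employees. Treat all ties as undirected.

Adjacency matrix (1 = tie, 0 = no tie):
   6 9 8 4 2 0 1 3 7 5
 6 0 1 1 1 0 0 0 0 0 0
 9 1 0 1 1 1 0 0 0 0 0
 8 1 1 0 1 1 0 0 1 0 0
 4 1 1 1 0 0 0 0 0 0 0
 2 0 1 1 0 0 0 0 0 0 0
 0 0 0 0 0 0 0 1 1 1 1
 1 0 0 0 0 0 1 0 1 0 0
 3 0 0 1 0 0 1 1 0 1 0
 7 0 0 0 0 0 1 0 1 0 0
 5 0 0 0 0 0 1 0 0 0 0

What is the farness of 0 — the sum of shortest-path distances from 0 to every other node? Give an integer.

18

Distances from 0: 1:1, 2:3, 3:1, 4:3, 5:1, 6:3, 7:1, 8:2, 9:3.
Sum = 1 + 3 + 1 + 3 + 1 + 3 + 1 + 2 + 3 = 18.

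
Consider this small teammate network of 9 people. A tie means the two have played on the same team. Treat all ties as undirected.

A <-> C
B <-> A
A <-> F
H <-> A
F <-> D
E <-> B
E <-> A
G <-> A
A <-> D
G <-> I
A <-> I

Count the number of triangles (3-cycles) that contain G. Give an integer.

1

G's neighbors: A and I.
Neighbor pairs that are themselves tied: G–A–I. Each forms one triangle with G, for 1 in total.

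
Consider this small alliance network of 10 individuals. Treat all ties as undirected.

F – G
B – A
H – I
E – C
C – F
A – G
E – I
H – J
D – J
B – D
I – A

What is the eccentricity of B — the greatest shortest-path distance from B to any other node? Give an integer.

Distances from B: A:1, C:4, D:1, E:3, F:3, G:2, H:3, I:2, J:2.
The largest is 4 (to C), so the eccentricity of B is 4.

4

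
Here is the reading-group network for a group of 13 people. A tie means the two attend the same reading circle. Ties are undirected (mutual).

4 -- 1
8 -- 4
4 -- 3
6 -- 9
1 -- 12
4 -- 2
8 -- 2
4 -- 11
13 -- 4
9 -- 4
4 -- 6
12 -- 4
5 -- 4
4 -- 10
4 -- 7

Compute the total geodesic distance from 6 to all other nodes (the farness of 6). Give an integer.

Distances from 6: 1:2, 2:2, 3:2, 4:1, 5:2, 7:2, 8:2, 9:1, 10:2, 11:2, 12:2, 13:2.
Sum = 2 + 2 + 2 + 1 + 2 + 2 + 2 + 1 + 2 + 2 + 2 + 2 = 22.

22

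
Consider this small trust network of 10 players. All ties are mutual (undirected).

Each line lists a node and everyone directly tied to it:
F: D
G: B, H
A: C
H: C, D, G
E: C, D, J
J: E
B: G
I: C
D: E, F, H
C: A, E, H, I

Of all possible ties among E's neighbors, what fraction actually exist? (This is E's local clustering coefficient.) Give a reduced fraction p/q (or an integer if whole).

E's neighbors: C, D, and J (k = 3).
Possible neighbor pairs: C(3,2) = 3. Edges among them: none → e = 0.
Clustering(E) = 0/3 = 0.

0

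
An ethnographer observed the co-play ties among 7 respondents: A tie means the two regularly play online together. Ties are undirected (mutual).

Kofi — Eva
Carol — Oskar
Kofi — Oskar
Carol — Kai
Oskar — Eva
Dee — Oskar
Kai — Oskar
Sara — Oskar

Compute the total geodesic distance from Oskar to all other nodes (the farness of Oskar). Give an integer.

Distances from Oskar: Carol:1, Dee:1, Eva:1, Kai:1, Kofi:1, Sara:1.
Sum = 1 + 1 + 1 + 1 + 1 + 1 = 6.

6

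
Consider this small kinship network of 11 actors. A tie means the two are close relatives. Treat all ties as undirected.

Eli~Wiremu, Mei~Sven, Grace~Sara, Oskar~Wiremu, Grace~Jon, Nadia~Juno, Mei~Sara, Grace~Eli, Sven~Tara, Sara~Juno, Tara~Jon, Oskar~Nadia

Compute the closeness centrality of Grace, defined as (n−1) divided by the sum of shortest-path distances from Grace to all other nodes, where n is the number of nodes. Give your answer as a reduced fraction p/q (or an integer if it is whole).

Distances from Grace: Eli:1, Jon:1, Juno:2, Mei:2, Nadia:3, Oskar:3, Sara:1, Sven:3, Tara:2, Wiremu:2. Sum = 20.
n = 11, so closeness = 10/20 = 1/2.

1/2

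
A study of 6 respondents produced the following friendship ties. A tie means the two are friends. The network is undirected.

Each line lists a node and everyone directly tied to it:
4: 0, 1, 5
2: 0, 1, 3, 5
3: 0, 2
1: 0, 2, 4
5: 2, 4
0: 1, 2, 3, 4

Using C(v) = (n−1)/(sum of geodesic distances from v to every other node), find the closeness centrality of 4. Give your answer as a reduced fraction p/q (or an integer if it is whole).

5/7

Distances from 4: 0:1, 1:1, 2:2, 3:2, 5:1. Sum = 7.
n = 6, so closeness = 5/7.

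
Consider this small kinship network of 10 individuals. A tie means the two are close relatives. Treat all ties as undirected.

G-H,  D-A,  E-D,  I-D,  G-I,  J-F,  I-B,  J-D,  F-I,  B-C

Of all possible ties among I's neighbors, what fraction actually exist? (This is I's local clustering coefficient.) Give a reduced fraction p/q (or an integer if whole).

0

I's neighbors: B, D, F, and G (k = 4).
Possible neighbor pairs: C(4,2) = 6. Edges among them: none → e = 0.
Clustering(I) = 0/6 = 0.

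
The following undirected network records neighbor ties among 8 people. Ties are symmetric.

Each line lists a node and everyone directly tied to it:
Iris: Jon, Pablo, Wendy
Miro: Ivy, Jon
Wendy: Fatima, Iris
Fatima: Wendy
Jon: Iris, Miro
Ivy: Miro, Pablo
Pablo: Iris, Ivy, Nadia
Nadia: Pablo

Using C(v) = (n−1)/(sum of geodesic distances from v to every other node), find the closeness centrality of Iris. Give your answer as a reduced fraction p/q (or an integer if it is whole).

7/11

Distances from Iris: Fatima:2, Ivy:2, Jon:1, Miro:2, Nadia:2, Pablo:1, Wendy:1. Sum = 11.
n = 8, so closeness = 7/11.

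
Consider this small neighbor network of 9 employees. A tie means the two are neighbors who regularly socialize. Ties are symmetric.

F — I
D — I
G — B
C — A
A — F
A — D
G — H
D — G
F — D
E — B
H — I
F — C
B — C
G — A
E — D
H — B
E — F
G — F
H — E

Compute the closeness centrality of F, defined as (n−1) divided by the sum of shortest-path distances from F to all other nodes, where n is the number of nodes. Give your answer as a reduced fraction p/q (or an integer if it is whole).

4/5

Distances from F: A:1, B:2, C:1, D:1, E:1, G:1, H:2, I:1. Sum = 10.
n = 9, so closeness = 8/10 = 4/5.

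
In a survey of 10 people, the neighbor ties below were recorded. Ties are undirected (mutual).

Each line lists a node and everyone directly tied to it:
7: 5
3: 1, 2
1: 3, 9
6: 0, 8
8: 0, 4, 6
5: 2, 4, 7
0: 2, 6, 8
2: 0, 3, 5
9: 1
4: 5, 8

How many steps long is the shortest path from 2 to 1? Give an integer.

2

One shortest route is 2 – 3 – 1, which uses 2 edges, and 2 and 1 are not directly tied, so nothing shorter exists. So d(2,1) = 2.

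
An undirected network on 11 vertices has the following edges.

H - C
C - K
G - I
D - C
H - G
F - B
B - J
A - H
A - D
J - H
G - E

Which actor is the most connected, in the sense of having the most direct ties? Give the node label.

H

Degrees — A:2, B:2, C:3, D:2, E:1, F:1, G:3, H:4, I:1, J:2, K:1.
The maximum is 4, attained only by H.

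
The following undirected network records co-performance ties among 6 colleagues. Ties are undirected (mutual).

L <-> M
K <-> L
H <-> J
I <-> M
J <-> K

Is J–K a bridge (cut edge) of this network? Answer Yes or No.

Yes

Without the J–K edge there is no alternate route between J and K, so the network disconnects. It is a bridge.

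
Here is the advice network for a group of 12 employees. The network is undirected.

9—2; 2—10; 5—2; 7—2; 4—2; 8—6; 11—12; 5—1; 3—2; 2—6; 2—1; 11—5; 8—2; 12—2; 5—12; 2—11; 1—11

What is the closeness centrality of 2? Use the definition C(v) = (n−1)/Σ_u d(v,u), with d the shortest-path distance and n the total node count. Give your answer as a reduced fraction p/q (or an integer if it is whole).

Distances from 2: 1:1, 3:1, 4:1, 5:1, 6:1, 7:1, 8:1, 9:1, 10:1, 11:1, 12:1. Sum = 11.
n = 12, so closeness = 11/11 = 1.

1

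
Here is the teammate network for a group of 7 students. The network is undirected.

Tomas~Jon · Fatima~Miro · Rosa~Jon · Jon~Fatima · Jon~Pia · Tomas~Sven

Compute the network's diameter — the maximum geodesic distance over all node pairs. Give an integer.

4

Eccentricity of each node (its greatest distance to any other): Fatima:3, Jon:2, Miro:4, Pia:3, Rosa:3, Sven:4, Tomas:3.
The maximum eccentricity is 4, realized for instance by the pair Miro–Sven via Miro – Fatima – Jon – Tomas – Sven. So the diameter is 4.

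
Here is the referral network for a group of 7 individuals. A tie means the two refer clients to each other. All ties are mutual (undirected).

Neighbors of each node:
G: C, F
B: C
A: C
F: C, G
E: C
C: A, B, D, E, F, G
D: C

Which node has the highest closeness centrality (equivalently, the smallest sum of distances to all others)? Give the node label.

Farness (sum of distances to all others) for each node — A:11, B:11, C:6, D:11, E:11, F:10, G:10.
The smallest farness is 6, for C, so C has the highest closeness.

C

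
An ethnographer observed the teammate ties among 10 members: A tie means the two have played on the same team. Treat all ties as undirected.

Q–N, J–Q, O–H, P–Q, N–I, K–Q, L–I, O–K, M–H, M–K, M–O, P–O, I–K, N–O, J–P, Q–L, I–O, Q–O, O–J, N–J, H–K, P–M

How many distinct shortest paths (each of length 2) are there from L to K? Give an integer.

2

The shortest distance is 2. The length-2 paths are: L–Q–K; L–I–K.
That gives 2 distinct shortest paths.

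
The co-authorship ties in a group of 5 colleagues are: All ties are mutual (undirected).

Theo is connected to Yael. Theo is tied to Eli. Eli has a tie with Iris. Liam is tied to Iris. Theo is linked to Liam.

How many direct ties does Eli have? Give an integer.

Eli is directly tied to Iris and Theo. That is 2 neighbors, so the degree of Eli is 2.

2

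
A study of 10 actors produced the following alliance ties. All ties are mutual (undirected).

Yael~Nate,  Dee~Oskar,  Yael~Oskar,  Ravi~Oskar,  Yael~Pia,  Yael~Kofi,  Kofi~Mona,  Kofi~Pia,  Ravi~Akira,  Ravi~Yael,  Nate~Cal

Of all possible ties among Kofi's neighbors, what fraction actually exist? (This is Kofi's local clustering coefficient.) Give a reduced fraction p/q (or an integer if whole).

Kofi's neighbors: Mona, Pia, and Yael (k = 3).
Possible neighbor pairs: C(3,2) = 3. Edges among them: Pia–Yael → e = 1.
Clustering(Kofi) = 1/3.

1/3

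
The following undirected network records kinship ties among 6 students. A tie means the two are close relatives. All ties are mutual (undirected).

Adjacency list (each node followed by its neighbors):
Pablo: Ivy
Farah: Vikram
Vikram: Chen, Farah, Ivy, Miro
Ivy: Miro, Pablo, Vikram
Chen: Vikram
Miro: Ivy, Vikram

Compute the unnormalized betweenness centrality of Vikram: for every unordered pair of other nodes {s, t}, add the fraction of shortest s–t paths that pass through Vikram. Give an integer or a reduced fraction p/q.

Pairs whose geodesics pass through Vikram — Chen–Ivy: 1; Chen–Miro: 1; Chen–Pablo: 1; Chen–Farah: 1; Ivy–Farah: 1; Miro–Farah: 1; Pablo–Farah: 1.
All other pairs contribute 0.
Summing the contributions gives betweenness(Vikram) = 7.

7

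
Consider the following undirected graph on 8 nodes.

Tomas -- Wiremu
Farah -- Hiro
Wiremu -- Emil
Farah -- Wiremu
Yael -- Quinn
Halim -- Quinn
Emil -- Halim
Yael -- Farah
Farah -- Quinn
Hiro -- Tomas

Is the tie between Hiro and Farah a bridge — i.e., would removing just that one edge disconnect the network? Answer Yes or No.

Even without that edge, Hiro still reaches Farah via Hiro – Tomas – Wiremu – Farah, so the network stays connected. Not a bridge.

No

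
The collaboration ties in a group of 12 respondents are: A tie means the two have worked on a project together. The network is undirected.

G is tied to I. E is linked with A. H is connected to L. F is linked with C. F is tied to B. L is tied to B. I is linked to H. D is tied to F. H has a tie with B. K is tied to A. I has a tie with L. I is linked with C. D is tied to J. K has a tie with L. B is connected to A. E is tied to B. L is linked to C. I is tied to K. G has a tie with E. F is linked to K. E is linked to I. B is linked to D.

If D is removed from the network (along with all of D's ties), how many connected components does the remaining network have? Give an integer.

Without D, the remaining ties split the others into: {A, B, C, E, F, G, H, I, K, L}; {J}.
That's 2 separate components.

2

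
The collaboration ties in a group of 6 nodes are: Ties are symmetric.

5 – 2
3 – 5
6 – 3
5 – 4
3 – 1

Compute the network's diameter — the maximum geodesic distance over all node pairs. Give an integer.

3

Eccentricity of each node (its greatest distance to any other): 1:3, 2:3, 3:2, 4:3, 5:2, 6:3.
The maximum eccentricity is 3, realized for instance by the pair 6–2 via 6 – 3 – 5 – 2. So the diameter is 3.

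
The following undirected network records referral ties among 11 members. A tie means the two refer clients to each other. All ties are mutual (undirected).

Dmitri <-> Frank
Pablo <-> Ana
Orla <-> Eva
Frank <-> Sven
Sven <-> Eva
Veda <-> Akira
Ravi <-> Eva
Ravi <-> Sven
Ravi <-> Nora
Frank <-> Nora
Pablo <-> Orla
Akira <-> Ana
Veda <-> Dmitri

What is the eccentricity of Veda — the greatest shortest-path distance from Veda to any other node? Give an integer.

4

Distances from Veda: Akira:1, Ana:2, Dmitri:1, Eva:4, Frank:2, Nora:3, Orla:4, Pablo:3, Ravi:4, Sven:3.
The largest is 4 (to Eva, Ravi, and Orla), so the eccentricity of Veda is 4.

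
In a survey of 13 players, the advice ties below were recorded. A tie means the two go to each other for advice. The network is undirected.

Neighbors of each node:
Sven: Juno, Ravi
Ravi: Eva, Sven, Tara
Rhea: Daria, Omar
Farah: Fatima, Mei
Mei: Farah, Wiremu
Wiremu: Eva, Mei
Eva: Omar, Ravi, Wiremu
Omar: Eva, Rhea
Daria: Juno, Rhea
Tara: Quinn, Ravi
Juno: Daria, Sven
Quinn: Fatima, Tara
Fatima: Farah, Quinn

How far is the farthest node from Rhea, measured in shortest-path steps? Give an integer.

6

Distances from Rhea: Daria:1, Eva:2, Farah:5, Fatima:6, Juno:2, Mei:4, Omar:1, Quinn:5, Ravi:3, Sven:3, Tara:4, Wiremu:3.
The largest is 6 (to Fatima), so the eccentricity of Rhea is 6.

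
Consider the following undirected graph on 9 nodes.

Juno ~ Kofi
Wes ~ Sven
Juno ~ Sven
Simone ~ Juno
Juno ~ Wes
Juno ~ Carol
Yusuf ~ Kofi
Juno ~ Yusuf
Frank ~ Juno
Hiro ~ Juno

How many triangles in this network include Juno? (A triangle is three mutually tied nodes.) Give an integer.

Juno's neighbors: Carol, Frank, Hiro, Kofi, Simone, Sven, Wes, and Yusuf.
Neighbor pairs that are themselves tied: Juno–Kofi–Yusuf; Juno–Sven–Wes. Each forms one triangle with Juno, for 2 in total.

2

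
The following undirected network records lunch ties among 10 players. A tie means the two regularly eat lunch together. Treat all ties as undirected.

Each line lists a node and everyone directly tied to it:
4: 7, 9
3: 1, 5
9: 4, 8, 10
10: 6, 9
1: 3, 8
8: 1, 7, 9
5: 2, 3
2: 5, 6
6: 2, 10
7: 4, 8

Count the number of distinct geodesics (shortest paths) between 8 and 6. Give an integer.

The shortest distance is 3, and the only length-3 path is 8–9–10–6. So there is exactly 1 shortest path.

1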